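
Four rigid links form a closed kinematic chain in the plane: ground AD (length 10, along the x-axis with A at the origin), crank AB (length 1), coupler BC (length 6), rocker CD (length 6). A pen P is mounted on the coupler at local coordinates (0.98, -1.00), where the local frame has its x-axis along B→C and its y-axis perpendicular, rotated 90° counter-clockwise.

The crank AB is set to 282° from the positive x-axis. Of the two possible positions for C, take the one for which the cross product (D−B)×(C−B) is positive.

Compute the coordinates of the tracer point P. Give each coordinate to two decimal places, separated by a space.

A=(0,0), D=(10.00,0)
B = A + 1.00·(cos282°, sin282°) = (0.2079, -0.9781)
|BD| = 9.8408
circle(B,6.00) ∩ circle(D,6.00): a=4.9204, h=3.4336
  candidates: C₊=(4.7627,2.9275) cross=33.789; C₋=(5.4452,-3.9057) cross=-33.789
  mode + wants cross > 0 → take C=(4.7627,2.9275) (cross=33.789)
ex = (C−B)/|BC| = (0.7591,0.6509); ey = (-0.6509,0.7591)
P = B + 0.98·ex + -1.00·ey = (1.6028,-1.0993)

1.60 -1.10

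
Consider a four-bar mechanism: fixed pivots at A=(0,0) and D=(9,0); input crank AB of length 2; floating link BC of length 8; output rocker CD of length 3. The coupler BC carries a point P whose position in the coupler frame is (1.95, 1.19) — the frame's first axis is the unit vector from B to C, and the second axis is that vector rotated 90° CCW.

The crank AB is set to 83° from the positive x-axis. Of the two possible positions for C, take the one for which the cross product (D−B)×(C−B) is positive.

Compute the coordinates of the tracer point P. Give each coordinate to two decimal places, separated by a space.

A=(0,0), D=(9.00,0)
B = A + 2.00·(cos83°, sin83°) = (0.2437, 1.9851)
|BD| = 8.9785
circle(B,8.00) ∩ circle(D,3.00): a=7.5521, h=2.6392
  candidates: C₊=(8.1925,2.8893) cross=23.696; C₋=(7.0254,-2.2586) cross=-23.696
  mode + wants cross > 0 → take C=(8.1925,2.8893) (cross=23.696)
ex = (C−B)/|BC| = (0.9936,0.1130); ey = (-0.1130,0.9936)
P = B + 1.95·ex + 1.19·ey = (2.0467,3.3879)

2.05 3.39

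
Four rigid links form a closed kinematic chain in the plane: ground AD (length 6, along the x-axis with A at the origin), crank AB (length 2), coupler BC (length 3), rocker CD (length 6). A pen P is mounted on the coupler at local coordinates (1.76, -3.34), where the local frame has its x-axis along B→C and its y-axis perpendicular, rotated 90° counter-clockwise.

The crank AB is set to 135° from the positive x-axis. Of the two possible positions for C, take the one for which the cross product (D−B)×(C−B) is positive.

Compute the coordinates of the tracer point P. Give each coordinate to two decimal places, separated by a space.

2.02 -0.15

A=(0,0), D=(6.00,0)
B = A + 2.00·(cos135°, sin135°) = (-1.4142, 1.4142)
|BD| = 7.5479
circle(B,3.00) ∩ circle(D,6.00): a=1.9854, h=2.2491
  candidates: C₊=(0.9574,3.2515) cross=16.976; C₋=(0.1146,-1.1670) cross=-16.976
  mode + wants cross > 0 → take C=(0.9574,3.2515) (cross=16.976)
ex = (C−B)/|BC| = (0.7905,0.6124); ey = (-0.6124,0.7905)
P = B + 1.76·ex + -3.34·ey = (2.0226,-0.1483)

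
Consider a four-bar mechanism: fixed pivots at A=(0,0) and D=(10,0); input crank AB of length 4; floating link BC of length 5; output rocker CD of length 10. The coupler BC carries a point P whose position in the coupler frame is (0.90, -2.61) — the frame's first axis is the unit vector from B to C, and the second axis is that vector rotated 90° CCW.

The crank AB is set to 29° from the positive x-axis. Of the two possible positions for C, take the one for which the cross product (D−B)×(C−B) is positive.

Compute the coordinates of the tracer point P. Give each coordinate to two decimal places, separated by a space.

5.94 3.22

A=(0,0), D=(10.00,0)
B = A + 4.00·(cos29°, sin29°) = (3.4985, 1.9392)
|BD| = 6.7846
circle(B,5.00) ∩ circle(D,10.00): a=-2.1350, h=4.5213
  candidates: C₊=(2.7449,6.8821) cross=30.675; C₋=(0.1603,-1.7832) cross=-30.675
  mode + wants cross > 0 → take C=(2.7449,6.8821) (cross=30.675)
ex = (C−B)/|BC| = (-0.1507,0.9886); ey = (-0.9886,-0.1507)
P = B + 0.90·ex + -2.61·ey = (5.9430,3.2223)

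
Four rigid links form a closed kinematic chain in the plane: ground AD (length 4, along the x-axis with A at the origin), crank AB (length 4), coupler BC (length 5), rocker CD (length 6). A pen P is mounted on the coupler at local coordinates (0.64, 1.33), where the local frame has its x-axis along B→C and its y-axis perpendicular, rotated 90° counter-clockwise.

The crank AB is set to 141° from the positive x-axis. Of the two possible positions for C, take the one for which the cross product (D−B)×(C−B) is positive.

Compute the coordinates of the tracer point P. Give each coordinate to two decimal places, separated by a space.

A=(0,0), D=(4.00,0)
B = A + 4.00·(cos141°, sin141°) = (-3.1086, 2.5173)
|BD| = 7.5411
circle(B,5.00) ∩ circle(D,6.00): a=3.0412, h=3.9687
  candidates: C₊=(1.0830,5.2432) cross=29.929; C₋=(-1.5666,-2.2390) cross=-29.929
  mode + wants cross > 0 → take C=(1.0830,5.2432) (cross=29.929)
ex = (C−B)/|BC| = (0.8383,0.5452); ey = (-0.5452,0.8383)
P = B + 0.64·ex + 1.33·ey = (-3.2972,3.9812)

-3.30 3.98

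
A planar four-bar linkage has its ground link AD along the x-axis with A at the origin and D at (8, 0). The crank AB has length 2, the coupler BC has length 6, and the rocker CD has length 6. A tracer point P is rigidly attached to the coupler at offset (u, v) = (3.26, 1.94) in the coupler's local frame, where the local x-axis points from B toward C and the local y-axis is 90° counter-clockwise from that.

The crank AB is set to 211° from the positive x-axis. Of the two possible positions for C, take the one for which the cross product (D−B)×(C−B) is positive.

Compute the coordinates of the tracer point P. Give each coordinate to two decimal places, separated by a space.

-0.56 2.58

A=(0,0), D=(8.00,0)
B = A + 2.00·(cos211°, sin211°) = (-1.7143, -1.0301)
|BD| = 9.7688
circle(B,6.00) ∩ circle(D,6.00): a=4.8844, h=3.4846
  candidates: C₊=(2.7754,2.9502) cross=34.041; C₋=(3.5103,-3.9802) cross=-34.041
  mode + wants cross > 0 → take C=(2.7754,2.9502) (cross=34.041)
ex = (C−B)/|BC| = (0.7483,0.6634); ey = (-0.6634,0.7483)
P = B + 3.26·ex + 1.94·ey = (-0.5619,2.5842)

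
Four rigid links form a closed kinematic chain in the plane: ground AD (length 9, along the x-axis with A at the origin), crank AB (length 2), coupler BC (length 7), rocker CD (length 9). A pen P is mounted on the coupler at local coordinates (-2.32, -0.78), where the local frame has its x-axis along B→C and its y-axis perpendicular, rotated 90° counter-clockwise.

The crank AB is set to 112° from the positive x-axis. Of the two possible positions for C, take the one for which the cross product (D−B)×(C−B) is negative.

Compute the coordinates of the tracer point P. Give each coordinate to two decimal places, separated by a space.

A=(0,0), D=(9.00,0)
B = A + 2.00·(cos112°, sin112°) = (-0.7492, 1.8544)
|BD| = 9.9240
circle(B,7.00) ∩ circle(D,9.00): a=3.3497, h=6.1465
  candidates: C₊=(3.6900,7.2667) cross=60.998; C₋=(1.3930,-4.8098) cross=-60.998
  mode - wants cross < 0 → take C=(1.3930,-4.8098) (cross=-60.998)
ex = (C−B)/|BC| = (0.3060,-0.9520); ey = (0.9520,0.3060)
P = B + -2.32·ex + -0.78·ey = (-2.2018,3.8243)

-2.20 3.82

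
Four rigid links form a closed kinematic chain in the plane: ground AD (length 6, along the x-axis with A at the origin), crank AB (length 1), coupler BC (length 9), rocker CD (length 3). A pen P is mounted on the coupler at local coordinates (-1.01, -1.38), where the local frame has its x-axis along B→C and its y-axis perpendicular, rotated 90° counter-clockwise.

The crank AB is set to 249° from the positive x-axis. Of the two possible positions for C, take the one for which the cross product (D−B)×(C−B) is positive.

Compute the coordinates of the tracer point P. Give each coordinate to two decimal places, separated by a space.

-0.84 -2.58

A=(0,0), D=(6.00,0)
B = A + 1.00·(cos249°, sin249°) = (-0.3584, -0.9336)
|BD| = 6.4265
circle(B,9.00) ∩ circle(D,3.00): a=8.8150, h=1.8152
  candidates: C₊=(8.0995,2.1430) cross=11.666; C₋=(8.6269,-1.4490) cross=-11.666
  mode + wants cross > 0 → take C=(8.0995,2.1430) (cross=11.666)
ex = (C−B)/|BC| = (0.9398,0.3418); ey = (-0.3418,0.9398)
P = B + -1.01·ex + -1.38·ey = (-0.8358,-2.5757)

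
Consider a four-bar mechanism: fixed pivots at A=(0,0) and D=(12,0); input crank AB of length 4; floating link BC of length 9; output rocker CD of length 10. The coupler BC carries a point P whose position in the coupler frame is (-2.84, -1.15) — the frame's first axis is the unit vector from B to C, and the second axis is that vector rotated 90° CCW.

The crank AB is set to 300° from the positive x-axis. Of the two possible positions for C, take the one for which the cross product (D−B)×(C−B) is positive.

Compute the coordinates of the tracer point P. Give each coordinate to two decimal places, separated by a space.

2.63 -6.46

A=(0,0), D=(12.00,0)
B = A + 4.00·(cos300°, sin300°) = (2.0000, -3.4641)
|BD| = 10.5830
circle(B,9.00) ∩ circle(D,10.00): a=4.3938, h=7.8546
  candidates: C₊=(3.5808,5.3960) cross=83.125; C₋=(8.7228,-9.4477) cross=-83.125
  mode + wants cross > 0 → take C=(3.5808,5.3960) (cross=83.125)
ex = (C−B)/|BC| = (0.1756,0.9845); ey = (-0.9845,0.1756)
P = B + -2.84·ex + -1.15·ey = (2.6333,-6.4619)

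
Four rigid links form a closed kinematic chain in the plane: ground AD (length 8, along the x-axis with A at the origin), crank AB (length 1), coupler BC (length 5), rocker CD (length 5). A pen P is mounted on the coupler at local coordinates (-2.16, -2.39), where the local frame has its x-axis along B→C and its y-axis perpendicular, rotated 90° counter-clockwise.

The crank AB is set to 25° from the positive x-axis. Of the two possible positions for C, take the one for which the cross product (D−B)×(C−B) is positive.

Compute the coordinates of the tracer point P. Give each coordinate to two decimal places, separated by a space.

0.86 -2.80

A=(0,0), D=(8.00,0)
B = A + 1.00·(cos25°, sin25°) = (0.9063, 0.4226)
|BD| = 7.1063
circle(B,5.00) ∩ circle(D,5.00): a=3.5531, h=3.5178
  candidates: C₊=(4.6624,3.7229) cross=24.999; C₋=(4.2439,-3.3003) cross=-24.999
  mode + wants cross > 0 → take C=(4.6624,3.7229) (cross=24.999)
ex = (C−B)/|BC| = (0.7512,0.6601); ey = (-0.6601,0.7512)
P = B + -2.16·ex + -2.39·ey = (0.8612,-2.7985)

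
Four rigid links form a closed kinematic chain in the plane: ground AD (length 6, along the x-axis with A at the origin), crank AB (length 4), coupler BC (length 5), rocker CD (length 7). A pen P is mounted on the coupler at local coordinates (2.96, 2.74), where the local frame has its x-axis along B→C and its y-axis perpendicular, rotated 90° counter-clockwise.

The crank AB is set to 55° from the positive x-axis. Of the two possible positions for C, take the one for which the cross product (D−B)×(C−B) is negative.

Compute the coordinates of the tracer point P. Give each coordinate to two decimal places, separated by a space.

A=(0,0), D=(6.00,0)
B = A + 4.00·(cos55°, sin55°) = (2.2943, 3.2766)
|BD| = 4.9465
circle(B,5.00) ∩ circle(D,7.00): a=0.0473, h=4.9998
  candidates: C₊=(5.6416,6.9908) cross=24.732; C₋=(-0.9821,-0.5003) cross=-24.732
  mode - wants cross < 0 → take C=(-0.9821,-0.5003) (cross=-24.732)
ex = (C−B)/|BC| = (-0.6553,-0.7554); ey = (0.7554,-0.6553)
P = B + 2.96·ex + 2.74·ey = (2.4244,-0.7548)

2.42 -0.75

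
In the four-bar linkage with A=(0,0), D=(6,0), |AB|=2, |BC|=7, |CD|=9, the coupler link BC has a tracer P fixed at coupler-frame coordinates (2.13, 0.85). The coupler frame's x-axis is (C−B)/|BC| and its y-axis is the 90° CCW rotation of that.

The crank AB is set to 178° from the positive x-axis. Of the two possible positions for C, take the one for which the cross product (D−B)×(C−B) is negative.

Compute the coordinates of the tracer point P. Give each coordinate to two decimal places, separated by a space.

-0.59 -1.74

A=(0,0), D=(6.00,0)
B = A + 2.00·(cos178°, sin178°) = (-1.9988, 0.0698)
|BD| = 7.9991
circle(B,7.00) ∩ circle(D,9.00): a=1.9993, h=6.7084
  candidates: C₊=(0.0590,6.7605) cross=53.661; C₋=(-0.0581,-6.6558) cross=-53.661
  mode - wants cross < 0 → take C=(-0.0581,-6.6558) (cross=-53.661)
ex = (C−B)/|BC| = (0.2772,-0.9608); ey = (0.9608,0.2772)
P = B + 2.13·ex + 0.85·ey = (-0.5916,-1.7410)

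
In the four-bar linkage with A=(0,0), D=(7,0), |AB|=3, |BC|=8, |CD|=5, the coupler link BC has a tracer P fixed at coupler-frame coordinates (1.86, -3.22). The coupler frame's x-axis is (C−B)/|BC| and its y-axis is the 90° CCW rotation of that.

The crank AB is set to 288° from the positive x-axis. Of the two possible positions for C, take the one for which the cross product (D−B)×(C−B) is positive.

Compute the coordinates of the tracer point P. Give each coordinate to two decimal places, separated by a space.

A=(0,0), D=(7.00,0)
B = A + 3.00·(cos288°, sin288°) = (0.9271, -2.8532)
|BD| = 6.7098
circle(B,8.00) ∩ circle(D,5.00): a=6.2611, h=4.9798
  candidates: C₊=(4.4763,4.3164) cross=33.414; C₋=(8.7114,-4.6980) cross=-33.414
  mode + wants cross > 0 → take C=(4.4763,4.3164) (cross=33.414)
ex = (C−B)/|BC| = (0.4437,0.8962); ey = (-0.8962,0.4437)
P = B + 1.86·ex + -3.22·ey = (4.6380,-2.6148)

4.64 -2.61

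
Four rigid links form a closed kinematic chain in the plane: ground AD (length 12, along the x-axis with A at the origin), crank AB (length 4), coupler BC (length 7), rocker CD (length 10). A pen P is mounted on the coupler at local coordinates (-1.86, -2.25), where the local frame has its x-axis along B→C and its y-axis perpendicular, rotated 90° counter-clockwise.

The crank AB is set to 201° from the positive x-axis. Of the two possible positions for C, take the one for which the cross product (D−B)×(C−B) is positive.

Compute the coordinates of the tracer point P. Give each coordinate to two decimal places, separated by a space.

-4.15 -4.32

A=(0,0), D=(12.00,0)
B = A + 4.00·(cos201°, sin201°) = (-3.7343, -1.4335)
|BD| = 15.7995
circle(B,7.00) ∩ circle(D,10.00): a=6.2858, h=3.0804
  candidates: C₊=(2.2460,2.2046) cross=48.669; C₋=(2.8050,-3.9309) cross=-48.669
  mode + wants cross > 0 → take C=(2.2460,2.2046) (cross=48.669)
ex = (C−B)/|BC| = (0.8543,0.5197); ey = (-0.5197,0.8543)
P = B + -1.86·ex + -2.25·ey = (-4.1540,-4.3224)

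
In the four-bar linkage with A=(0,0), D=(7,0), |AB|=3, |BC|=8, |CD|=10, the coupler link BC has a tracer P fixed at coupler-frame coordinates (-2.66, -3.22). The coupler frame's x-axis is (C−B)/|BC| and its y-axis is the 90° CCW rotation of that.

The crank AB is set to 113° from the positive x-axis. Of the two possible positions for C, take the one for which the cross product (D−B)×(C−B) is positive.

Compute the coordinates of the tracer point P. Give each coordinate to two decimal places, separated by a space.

A=(0,0), D=(7.00,0)
B = A + 3.00·(cos113°, sin113°) = (-1.1722, 2.7615)
|BD| = 8.6262
circle(B,8.00) ∩ circle(D,10.00): a=2.2264, h=7.6840
  candidates: C₊=(3.3969,9.3283) cross=66.283; C₋=(-1.5228,-5.2308) cross=-66.283
  mode + wants cross > 0 → take C=(3.3969,9.3283) (cross=66.283)
ex = (C−B)/|BC| = (0.5711,0.8209); ey = (-0.8209,0.5711)
P = B + -2.66·ex + -3.22·ey = (-0.0483,-1.2610)

-0.05 -1.26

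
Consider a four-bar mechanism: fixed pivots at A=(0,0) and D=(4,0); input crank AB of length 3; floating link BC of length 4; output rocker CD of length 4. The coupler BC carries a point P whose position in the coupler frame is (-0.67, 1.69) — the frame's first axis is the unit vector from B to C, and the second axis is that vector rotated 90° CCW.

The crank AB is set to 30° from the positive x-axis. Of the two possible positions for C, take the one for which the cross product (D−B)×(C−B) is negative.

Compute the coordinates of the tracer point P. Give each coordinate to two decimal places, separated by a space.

4.39 1.17

A=(0,0), D=(4.00,0)
B = A + 3.00·(cos30°, sin30°) = (2.5981, 1.5000)
|BD| = 2.0531
circle(B,4.00) ∩ circle(D,4.00): a=1.0266, h=3.8660
  candidates: C₊=(6.1235,3.3898) cross=7.937; C₋=(0.4746,-1.8898) cross=-7.937
  mode - wants cross < 0 → take C=(0.4746,-1.8898) (cross=-7.937)
ex = (C−B)/|BC| = (-0.5309,-0.8474); ey = (0.8474,-0.5309)
P = B + -0.67·ex + 1.69·ey = (4.3860,1.1706)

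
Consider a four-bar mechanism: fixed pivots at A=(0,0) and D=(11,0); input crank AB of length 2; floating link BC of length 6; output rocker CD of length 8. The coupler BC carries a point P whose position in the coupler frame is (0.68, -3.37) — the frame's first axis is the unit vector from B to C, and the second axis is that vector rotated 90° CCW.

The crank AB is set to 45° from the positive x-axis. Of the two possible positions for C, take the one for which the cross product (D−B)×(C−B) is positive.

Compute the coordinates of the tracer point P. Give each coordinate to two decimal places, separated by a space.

A=(0,0), D=(11.00,0)
B = A + 2.00·(cos45°, sin45°) = (1.4142, 1.4142)
|BD| = 9.6895
circle(B,6.00) ∩ circle(D,8.00): a=3.3999, h=4.9437
  candidates: C₊=(5.4993,5.8088) cross=47.903; C₋=(4.0562,-3.9728) cross=-47.903
  mode + wants cross > 0 → take C=(5.4993,5.8088) (cross=47.903)
ex = (C−B)/|BC| = (0.6808,0.7324); ey = (-0.7324,0.6808)
P = B + 0.68·ex + -3.37·ey = (4.3455,-0.3822)

4.35 -0.38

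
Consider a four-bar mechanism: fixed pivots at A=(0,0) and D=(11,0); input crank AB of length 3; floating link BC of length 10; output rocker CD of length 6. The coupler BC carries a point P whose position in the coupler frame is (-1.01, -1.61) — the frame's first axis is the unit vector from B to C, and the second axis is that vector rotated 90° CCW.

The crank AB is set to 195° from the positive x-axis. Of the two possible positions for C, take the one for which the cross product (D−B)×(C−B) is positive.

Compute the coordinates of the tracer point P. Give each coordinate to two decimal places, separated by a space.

A=(0,0), D=(11.00,0)
B = A + 3.00·(cos195°, sin195°) = (-2.8978, -0.7765)
|BD| = 13.9195
circle(B,10.00) ∩ circle(D,6.00): a=9.2587, h=3.7785
  candidates: C₊=(6.1357,3.5126) cross=52.595; C₋=(6.5572,-4.0326) cross=-52.595
  mode + wants cross > 0 → take C=(6.1357,3.5126) (cross=52.595)
ex = (C−B)/|BC| = (0.9033,0.4289); ey = (-0.4289,0.9033)
P = B + -1.01·ex + -1.61·ey = (-3.1196,-2.6640)

-3.12 -2.66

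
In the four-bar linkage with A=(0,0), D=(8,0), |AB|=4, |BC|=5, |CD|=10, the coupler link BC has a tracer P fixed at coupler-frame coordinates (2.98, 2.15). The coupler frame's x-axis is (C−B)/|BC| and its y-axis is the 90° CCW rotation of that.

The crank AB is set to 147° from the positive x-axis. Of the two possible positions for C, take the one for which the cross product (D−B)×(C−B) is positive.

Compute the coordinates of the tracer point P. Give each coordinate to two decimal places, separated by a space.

A=(0,0), D=(8.00,0)
B = A + 4.00·(cos147°, sin147°) = (-3.3547, 2.1786)
|BD| = 11.5618
circle(B,5.00) ∩ circle(D,10.00): a=2.5375, h=4.3083
  candidates: C₊=(-0.0509,5.9315) cross=49.812; C₋=(-1.6745,-2.5307) cross=-49.812
  mode + wants cross > 0 → take C=(-0.0509,5.9315) (cross=49.812)
ex = (C−B)/|BC| = (0.6608,0.7506); ey = (-0.7506,0.6608)
P = B + 2.98·ex + 2.15·ey = (-2.9994,5.8360)

-3.00 5.84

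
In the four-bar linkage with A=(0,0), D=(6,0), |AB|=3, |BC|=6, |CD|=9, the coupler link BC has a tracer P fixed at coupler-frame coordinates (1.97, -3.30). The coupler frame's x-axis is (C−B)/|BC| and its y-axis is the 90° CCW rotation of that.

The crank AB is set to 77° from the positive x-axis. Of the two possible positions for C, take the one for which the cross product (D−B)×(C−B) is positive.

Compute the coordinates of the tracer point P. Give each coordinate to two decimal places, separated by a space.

4.48 3.49

A=(0,0), D=(6.00,0)
B = A + 3.00·(cos77°, sin77°) = (0.6749, 2.9231)
|BD| = 6.0747
circle(B,6.00) ∩ circle(D,9.00): a=-0.6666, h=5.9629
  candidates: C₊=(2.9598,8.4710) cross=36.222; C₋=(-2.7788,-1.9833) cross=-36.222
  mode + wants cross > 0 → take C=(2.9598,8.4710) (cross=36.222)
ex = (C−B)/|BC| = (0.3808,0.9246); ey = (-0.9246,0.3808)
P = B + 1.97·ex + -3.30·ey = (4.4764,3.4879)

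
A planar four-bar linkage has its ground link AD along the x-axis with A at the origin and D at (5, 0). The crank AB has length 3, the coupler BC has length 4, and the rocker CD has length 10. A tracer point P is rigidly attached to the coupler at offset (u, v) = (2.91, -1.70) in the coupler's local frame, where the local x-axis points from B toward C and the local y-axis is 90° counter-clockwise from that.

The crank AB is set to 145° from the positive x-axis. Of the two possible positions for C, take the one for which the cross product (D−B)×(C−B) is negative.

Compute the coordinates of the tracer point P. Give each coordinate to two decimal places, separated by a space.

-5.58 0.45

A=(0,0), D=(5.00,0)
B = A + 3.00·(cos145°, sin145°) = (-2.4575, 1.7207)
|BD| = 7.6534
circle(B,4.00) ∩ circle(D,10.00): a=-1.6611, h=3.6388
  candidates: C₊=(-3.2579,5.6398) cross=27.849; C₋=(-4.8941,-1.4515) cross=-27.849
  mode - wants cross < 0 → take C=(-4.8941,-1.4515) (cross=-27.849)
ex = (C−B)/|BC| = (-0.6092,-0.7930); ey = (0.7930,-0.6092)
P = B + 2.91·ex + -1.70·ey = (-5.5783,0.4485)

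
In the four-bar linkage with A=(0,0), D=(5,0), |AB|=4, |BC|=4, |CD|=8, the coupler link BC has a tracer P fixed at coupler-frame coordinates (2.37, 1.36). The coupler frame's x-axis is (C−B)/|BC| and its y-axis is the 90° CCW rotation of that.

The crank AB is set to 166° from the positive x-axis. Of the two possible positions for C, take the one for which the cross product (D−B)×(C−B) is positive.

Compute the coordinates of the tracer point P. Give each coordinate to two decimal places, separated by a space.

A=(0,0), D=(5.00,0)
B = A + 4.00·(cos166°, sin166°) = (-3.8812, 0.9677)
|BD| = 8.9337
circle(B,4.00) ∩ circle(D,8.00): a=1.7804, h=3.5819
  candidates: C₊=(-1.7232,4.3357) cross=32.000; C₋=(-2.4992,-2.7860) cross=-32.000
  mode + wants cross > 0 → take C=(-1.7232,4.3357) (cross=32.000)
ex = (C−B)/|BC| = (0.5395,0.8420); ey = (-0.8420,0.5395)
P = B + 2.37·ex + 1.36·ey = (-3.7477,3.6969)

-3.75 3.70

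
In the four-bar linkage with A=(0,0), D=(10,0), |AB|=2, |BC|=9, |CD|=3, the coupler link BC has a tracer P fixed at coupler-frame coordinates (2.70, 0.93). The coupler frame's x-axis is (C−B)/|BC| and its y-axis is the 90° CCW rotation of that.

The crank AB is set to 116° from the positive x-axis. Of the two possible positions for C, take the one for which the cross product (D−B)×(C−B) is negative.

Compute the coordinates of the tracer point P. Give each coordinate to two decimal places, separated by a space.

A=(0,0), D=(10.00,0)
B = A + 2.00·(cos116°, sin116°) = (-0.8767, 1.7976)
|BD| = 11.0243
circle(B,9.00) ∩ circle(D,3.00): a=8.7777, h=1.9881
  candidates: C₊=(8.1076,2.3279) cross=21.918; C₋=(7.4593,-1.5952) cross=-21.918
  mode - wants cross < 0 → take C=(7.4593,-1.5952) (cross=-21.918)
ex = (C−B)/|BC| = (0.9262,-0.3770); ey = (0.3770,0.9262)
P = B + 2.70·ex + 0.93·ey = (1.9746,1.6411)

1.97 1.64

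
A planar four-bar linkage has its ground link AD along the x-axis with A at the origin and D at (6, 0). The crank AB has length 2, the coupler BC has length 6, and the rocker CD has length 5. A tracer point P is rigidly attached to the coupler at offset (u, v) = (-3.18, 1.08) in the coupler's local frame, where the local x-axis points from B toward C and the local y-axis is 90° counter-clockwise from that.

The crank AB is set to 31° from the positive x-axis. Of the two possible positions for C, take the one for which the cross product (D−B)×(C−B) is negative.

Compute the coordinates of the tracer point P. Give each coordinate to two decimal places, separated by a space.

A=(0,0), D=(6.00,0)
B = A + 2.00·(cos31°, sin31°) = (1.7143, 1.0301)
|BD| = 4.4077
circle(B,6.00) ∩ circle(D,5.00): a=3.4517, h=4.9077
  candidates: C₊=(6.2174,4.9953) cross=21.632; C₋=(3.9235,-4.5484) cross=-21.632
  mode - wants cross < 0 → take C=(3.9235,-4.5484) (cross=-21.632)
ex = (C−B)/|BC| = (0.3682,-0.9297); ey = (0.9297,0.3682)
P = B + -3.18·ex + 1.08·ey = (1.5476,4.3843)

1.55 4.38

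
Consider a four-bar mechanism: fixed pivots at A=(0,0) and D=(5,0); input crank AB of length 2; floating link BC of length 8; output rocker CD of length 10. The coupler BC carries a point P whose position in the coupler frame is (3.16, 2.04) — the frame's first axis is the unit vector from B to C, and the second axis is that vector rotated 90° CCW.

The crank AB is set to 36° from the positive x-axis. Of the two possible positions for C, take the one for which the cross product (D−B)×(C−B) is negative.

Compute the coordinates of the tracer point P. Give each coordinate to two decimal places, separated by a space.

A=(0,0), D=(5.00,0)
B = A + 2.00·(cos36°, sin36°) = (1.6180, 1.1756)
|BD| = 3.5805
circle(B,8.00) ∩ circle(D,10.00): a=-3.2371, h=7.3158
  candidates: C₊=(0.9624,9.1487) cross=26.194; C₋=(-3.8416,-4.6719) cross=-26.194
  mode - wants cross < 0 → take C=(-3.8416,-4.6719) (cross=-26.194)
ex = (C−B)/|BC| = (-0.6825,-0.7309); ey = (0.7309,-0.6825)
P = B + 3.16·ex + 2.04·ey = (0.9526,-2.5264)

0.95 -2.53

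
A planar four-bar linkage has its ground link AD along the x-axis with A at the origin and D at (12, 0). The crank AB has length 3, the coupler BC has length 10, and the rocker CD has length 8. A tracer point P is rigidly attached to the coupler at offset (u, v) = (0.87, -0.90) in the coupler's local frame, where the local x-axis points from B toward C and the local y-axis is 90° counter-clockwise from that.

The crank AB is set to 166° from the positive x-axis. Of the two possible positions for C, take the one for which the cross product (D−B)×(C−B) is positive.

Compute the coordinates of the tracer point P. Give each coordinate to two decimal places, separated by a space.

A=(0,0), D=(12.00,0)
B = A + 3.00·(cos166°, sin166°) = (-2.9109, 0.7258)
|BD| = 14.9285
circle(B,10.00) ∩ circle(D,8.00): a=8.6700, h=4.9831
  candidates: C₊=(5.9911,5.2814) cross=74.390; C₋=(5.5066,-4.6729) cross=-74.390
  mode + wants cross > 0 → take C=(5.9911,5.2814) (cross=74.390)
ex = (C−B)/|BC| = (0.8902,0.4556); ey = (-0.4556,0.8902)
P = B + 0.87·ex + -0.90·ey = (-1.7264,0.3209)

-1.73 0.32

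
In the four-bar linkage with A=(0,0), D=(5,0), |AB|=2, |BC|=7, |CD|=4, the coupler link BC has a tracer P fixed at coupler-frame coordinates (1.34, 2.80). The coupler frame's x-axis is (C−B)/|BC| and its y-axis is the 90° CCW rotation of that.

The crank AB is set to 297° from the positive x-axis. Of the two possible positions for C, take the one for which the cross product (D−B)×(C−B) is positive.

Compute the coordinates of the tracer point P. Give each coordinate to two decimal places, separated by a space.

A=(0,0), D=(5.00,0)
B = A + 2.00·(cos297°, sin297°) = (0.9080, -1.7820)
|BD| = 4.4632
circle(B,7.00) ∩ circle(D,4.00): a=5.9285, h=3.7220
  candidates: C₊=(4.8574,3.9975) cross=16.612; C₋=(7.8295,-2.8274) cross=-16.612
  mode + wants cross > 0 → take C=(4.8574,3.9975) (cross=16.612)
ex = (C−B)/|BC| = (0.5642,0.8256); ey = (-0.8256,0.5642)
P = B + 1.34·ex + 2.80·ey = (-0.6478,0.9041)

-0.65 0.90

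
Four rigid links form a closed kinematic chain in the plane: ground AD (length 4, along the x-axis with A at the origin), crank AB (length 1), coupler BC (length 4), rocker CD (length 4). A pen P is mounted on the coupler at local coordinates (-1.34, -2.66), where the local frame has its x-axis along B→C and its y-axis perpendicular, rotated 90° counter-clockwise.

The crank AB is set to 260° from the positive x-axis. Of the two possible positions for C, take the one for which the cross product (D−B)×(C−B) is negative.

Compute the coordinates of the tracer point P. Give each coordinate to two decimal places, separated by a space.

A=(0,0), D=(4.00,0)
B = A + 1.00·(cos260°, sin260°) = (-0.1736, -0.9848)
|BD| = 4.2883
circle(B,4.00) ∩ circle(D,4.00): a=2.1441, h=3.3768
  candidates: C₊=(1.1377,2.7941) cross=14.481; C₋=(2.6887,-3.7789) cross=-14.481
  mode - wants cross < 0 → take C=(2.6887,-3.7789) (cross=-14.481)
ex = (C−B)/|BC| = (0.7156,-0.6985); ey = (0.6985,0.7156)
P = B + -1.34·ex + -2.66·ey = (-2.9906,-1.9522)

-2.99 -1.95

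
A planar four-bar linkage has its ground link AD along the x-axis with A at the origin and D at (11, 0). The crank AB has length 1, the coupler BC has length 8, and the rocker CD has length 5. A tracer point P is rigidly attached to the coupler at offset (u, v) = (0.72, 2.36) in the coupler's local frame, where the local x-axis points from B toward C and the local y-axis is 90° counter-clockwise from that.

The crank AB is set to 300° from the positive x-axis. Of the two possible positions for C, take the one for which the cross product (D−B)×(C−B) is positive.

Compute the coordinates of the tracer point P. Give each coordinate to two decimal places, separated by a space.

A=(0,0), D=(11.00,0)
B = A + 1.00·(cos300°, sin300°) = (0.5000, -0.8660)
|BD| = 10.5357
circle(B,8.00) ∩ circle(D,5.00): a=7.1187, h=3.6502
  candidates: C₊=(7.2945,3.3570) cross=38.458; C₋=(7.8946,-3.9188) cross=-38.458
  mode + wants cross > 0 → take C=(7.2945,3.3570) (cross=38.458)
ex = (C−B)/|BC| = (0.8493,0.5279); ey = (-0.5279,0.8493)
P = B + 0.72·ex + 2.36·ey = (-0.1343,1.5184)

-0.13 1.52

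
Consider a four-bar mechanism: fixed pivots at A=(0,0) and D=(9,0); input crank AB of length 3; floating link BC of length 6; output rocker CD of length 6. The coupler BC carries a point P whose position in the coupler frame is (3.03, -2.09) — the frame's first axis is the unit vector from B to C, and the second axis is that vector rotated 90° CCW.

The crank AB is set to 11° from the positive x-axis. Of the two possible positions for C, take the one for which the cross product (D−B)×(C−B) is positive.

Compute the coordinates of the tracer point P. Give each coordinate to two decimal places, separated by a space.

6.41 1.80

A=(0,0), D=(9.00,0)
B = A + 3.00·(cos11°, sin11°) = (2.9449, 0.5724)
|BD| = 6.0821
circle(B,6.00) ∩ circle(D,6.00): a=3.0411, h=5.1722
  candidates: C₊=(6.4592,5.4355) cross=31.458; C₋=(5.4856,-4.8631) cross=-31.458
  mode + wants cross > 0 → take C=(6.4592,5.4355) (cross=31.458)
ex = (C−B)/|BC| = (0.5857,0.8105); ey = (-0.8105,0.5857)
P = B + 3.03·ex + -2.09·ey = (6.4136,1.8041)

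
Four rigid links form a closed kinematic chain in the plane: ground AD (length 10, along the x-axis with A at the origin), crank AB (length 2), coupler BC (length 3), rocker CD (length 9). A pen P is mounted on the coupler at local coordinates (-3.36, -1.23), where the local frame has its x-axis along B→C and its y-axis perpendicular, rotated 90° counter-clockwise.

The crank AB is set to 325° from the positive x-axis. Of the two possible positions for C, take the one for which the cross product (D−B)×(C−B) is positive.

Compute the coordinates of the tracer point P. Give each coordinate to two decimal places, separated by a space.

A=(0,0), D=(10.00,0)
B = A + 2.00·(cos325°, sin325°) = (1.6383, -1.1472)
|BD| = 8.4400
circle(B,3.00) ∩ circle(D,9.00): a=-0.0454, h=2.9997
  candidates: C₊=(1.1856,1.8185) cross=25.317; C₋=(2.0010,-4.1251) cross=-25.317
  mode + wants cross > 0 → take C=(1.1856,1.8185) (cross=25.317)
ex = (C−B)/|BC| = (-0.1509,0.9886); ey = (-0.9886,-0.1509)
P = B + -3.36·ex + -1.23·ey = (3.3612,-4.2831)

3.36 -4.28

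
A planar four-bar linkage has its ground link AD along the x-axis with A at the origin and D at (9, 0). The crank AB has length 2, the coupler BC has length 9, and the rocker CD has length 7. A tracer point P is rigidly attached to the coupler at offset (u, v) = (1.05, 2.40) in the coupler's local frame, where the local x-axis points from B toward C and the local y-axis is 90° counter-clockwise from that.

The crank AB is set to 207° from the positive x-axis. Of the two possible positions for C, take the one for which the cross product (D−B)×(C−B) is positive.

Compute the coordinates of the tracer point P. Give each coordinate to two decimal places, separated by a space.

A=(0,0), D=(9.00,0)
B = A + 2.00·(cos207°, sin207°) = (-1.7820, -0.9080)
|BD| = 10.8202
circle(B,9.00) ∩ circle(D,7.00): a=6.8888, h=5.7917
  candidates: C₊=(4.5965,5.4414) cross=62.668; C₋=(5.5685,-6.1012) cross=-62.668
  mode + wants cross > 0 → take C=(4.5965,5.4414) (cross=62.668)
ex = (C−B)/|BC| = (0.7087,0.7055); ey = (-0.7055,0.7087)
P = B + 1.05·ex + 2.40·ey = (-2.7310,1.5337)

-2.73 1.53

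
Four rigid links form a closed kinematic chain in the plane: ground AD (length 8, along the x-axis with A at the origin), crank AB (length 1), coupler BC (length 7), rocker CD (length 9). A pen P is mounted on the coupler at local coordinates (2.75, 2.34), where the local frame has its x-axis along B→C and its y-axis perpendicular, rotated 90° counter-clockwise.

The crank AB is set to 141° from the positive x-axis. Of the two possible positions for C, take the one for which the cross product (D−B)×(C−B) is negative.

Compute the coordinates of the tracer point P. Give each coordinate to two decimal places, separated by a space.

2.28 -1.29

A=(0,0), D=(8.00,0)
B = A + 1.00·(cos141°, sin141°) = (-0.7771, 0.6293)
|BD| = 8.7997
circle(B,7.00) ∩ circle(D,9.00): a=2.5816, h=6.5066
  candidates: C₊=(2.2632,6.9346) cross=57.256; C₋=(1.3325,-6.0452) cross=-57.256
  mode - wants cross < 0 → take C=(1.3325,-6.0452) (cross=-57.256)
ex = (C−B)/|BC| = (0.3014,-0.9535); ey = (0.9535,0.3014)
P = B + 2.75·ex + 2.34·ey = (2.2828,-1.2876)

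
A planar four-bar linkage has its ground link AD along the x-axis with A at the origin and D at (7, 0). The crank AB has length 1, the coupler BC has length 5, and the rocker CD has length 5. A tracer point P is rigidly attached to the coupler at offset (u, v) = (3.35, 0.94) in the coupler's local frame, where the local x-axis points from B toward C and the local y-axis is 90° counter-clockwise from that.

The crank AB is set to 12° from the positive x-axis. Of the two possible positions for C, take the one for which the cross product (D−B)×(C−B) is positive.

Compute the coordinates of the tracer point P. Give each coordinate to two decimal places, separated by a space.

2.36 3.40

A=(0,0), D=(7.00,0)
B = A + 1.00·(cos12°, sin12°) = (0.9781, 0.2079)
|BD| = 6.0254
circle(B,5.00) ∩ circle(D,5.00): a=3.0127, h=3.9904
  candidates: C₊=(4.1268,4.0920) cross=24.044; C₋=(3.8514,-3.8841) cross=-24.044
  mode + wants cross > 0 → take C=(4.1268,4.0920) (cross=24.044)
ex = (C−B)/|BC| = (0.6297,0.7768); ey = (-0.7768,0.6297)
P = B + 3.35·ex + 0.94·ey = (2.3575,3.4022)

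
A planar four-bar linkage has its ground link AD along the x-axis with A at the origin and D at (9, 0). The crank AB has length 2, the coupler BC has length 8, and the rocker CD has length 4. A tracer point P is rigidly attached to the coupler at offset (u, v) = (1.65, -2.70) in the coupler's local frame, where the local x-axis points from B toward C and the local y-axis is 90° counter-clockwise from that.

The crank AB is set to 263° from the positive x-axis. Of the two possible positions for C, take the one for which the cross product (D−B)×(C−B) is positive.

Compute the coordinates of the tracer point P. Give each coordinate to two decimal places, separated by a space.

2.70 -3.16

A=(0,0), D=(9.00,0)
B = A + 2.00·(cos263°, sin263°) = (-0.2437, -1.9851)
|BD| = 9.4545
circle(B,8.00) ∩ circle(D,4.00): a=7.2657, h=3.3480
  candidates: C₊=(6.1571,2.8138) cross=31.654; C₋=(7.5630,-3.7330) cross=-31.654
  mode + wants cross > 0 → take C=(6.1571,2.8138) (cross=31.654)
ex = (C−B)/|BC| = (0.8001,0.5999); ey = (-0.5999,0.8001)
P = B + 1.65·ex + -2.70·ey = (2.6961,-3.1556)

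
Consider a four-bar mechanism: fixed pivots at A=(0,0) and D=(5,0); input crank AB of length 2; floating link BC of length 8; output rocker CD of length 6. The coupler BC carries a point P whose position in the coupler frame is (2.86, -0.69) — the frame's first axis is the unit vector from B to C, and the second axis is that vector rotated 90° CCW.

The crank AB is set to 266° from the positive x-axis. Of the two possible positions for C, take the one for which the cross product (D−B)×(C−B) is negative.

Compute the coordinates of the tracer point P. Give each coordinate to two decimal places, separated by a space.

A=(0,0), D=(5.00,0)
B = A + 2.00·(cos266°, sin266°) = (-0.1395, -1.9951)
|BD| = 5.5132
circle(B,8.00) ∩ circle(D,6.00): a=5.2960, h=5.9961
  candidates: C₊=(2.6276,5.5111) cross=33.057; C₋=(6.9674,-5.6683) cross=-33.057
  mode - wants cross < 0 → take C=(6.9674,-5.6683) (cross=-33.057)
ex = (C−B)/|BC| = (0.8884,-0.4591); ey = (0.4591,0.8884)
P = B + 2.86·ex + -0.69·ey = (2.0844,-3.9212)

2.08 -3.92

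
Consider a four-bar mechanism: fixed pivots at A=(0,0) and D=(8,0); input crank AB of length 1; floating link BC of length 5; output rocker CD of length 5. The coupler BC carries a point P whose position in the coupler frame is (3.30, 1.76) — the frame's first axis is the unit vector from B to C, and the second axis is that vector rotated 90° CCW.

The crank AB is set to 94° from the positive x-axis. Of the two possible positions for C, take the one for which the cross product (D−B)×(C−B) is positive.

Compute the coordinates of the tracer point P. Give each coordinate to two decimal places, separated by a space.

1.99 4.12

A=(0,0), D=(8.00,0)
B = A + 1.00·(cos94°, sin94°) = (-0.0698, 0.9976)
|BD| = 8.1312
circle(B,5.00) ∩ circle(D,5.00): a=4.0656, h=2.9105
  candidates: C₊=(4.3222,3.3873) cross=23.666; C₋=(3.6081,-2.3897) cross=-23.666
  mode + wants cross > 0 → take C=(4.3222,3.3873) (cross=23.666)
ex = (C−B)/|BC| = (0.8784,0.4779); ey = (-0.4779,0.8784)
P = B + 3.30·ex + 1.76·ey = (1.9877,4.1207)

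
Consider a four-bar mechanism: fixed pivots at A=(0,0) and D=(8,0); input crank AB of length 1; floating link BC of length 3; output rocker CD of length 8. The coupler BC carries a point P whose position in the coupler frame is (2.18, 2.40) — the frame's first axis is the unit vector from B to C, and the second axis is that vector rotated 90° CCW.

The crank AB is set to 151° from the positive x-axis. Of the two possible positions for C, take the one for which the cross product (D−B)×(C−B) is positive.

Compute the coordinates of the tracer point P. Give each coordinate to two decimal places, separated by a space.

-1.87 3.57

A=(0,0), D=(8.00,0)
B = A + 1.00·(cos151°, sin151°) = (-0.8746, 0.4848)
|BD| = 8.8879
circle(B,3.00) ∩ circle(D,8.00): a=1.3498, h=2.6792
  candidates: C₊=(0.6193,3.0864) cross=23.812; C₋=(0.3270,-2.2640) cross=-23.812
  mode + wants cross > 0 → take C=(0.6193,3.0864) (cross=23.812)
ex = (C−B)/|BC| = (0.4980,0.8672); ey = (-0.8672,0.4980)
P = B + 2.18·ex + 2.40·ey = (-1.8703,3.5704)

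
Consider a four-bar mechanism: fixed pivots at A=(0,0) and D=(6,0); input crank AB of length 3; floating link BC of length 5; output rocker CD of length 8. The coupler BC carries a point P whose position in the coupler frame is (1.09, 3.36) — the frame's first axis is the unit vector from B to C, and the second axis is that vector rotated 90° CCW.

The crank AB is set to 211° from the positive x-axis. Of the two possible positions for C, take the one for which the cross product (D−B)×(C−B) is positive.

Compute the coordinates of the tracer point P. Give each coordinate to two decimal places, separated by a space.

A=(0,0), D=(6.00,0)
B = A + 3.00·(cos211°, sin211°) = (-2.5715, -1.5451)
|BD| = 8.7097
circle(B,5.00) ∩ circle(D,8.00): a=2.1159, h=4.5302
  candidates: C₊=(-1.2928,3.2886) cross=39.457; C₋=(0.3145,-5.6281) cross=-39.457
  mode + wants cross > 0 → take C=(-1.2928,3.2886) (cross=39.457)
ex = (C−B)/|BC| = (0.2557,0.9667); ey = (-0.9667,0.2557)
P = B + 1.09·ex + 3.36·ey = (-5.5410,0.3679)

-5.54 0.37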